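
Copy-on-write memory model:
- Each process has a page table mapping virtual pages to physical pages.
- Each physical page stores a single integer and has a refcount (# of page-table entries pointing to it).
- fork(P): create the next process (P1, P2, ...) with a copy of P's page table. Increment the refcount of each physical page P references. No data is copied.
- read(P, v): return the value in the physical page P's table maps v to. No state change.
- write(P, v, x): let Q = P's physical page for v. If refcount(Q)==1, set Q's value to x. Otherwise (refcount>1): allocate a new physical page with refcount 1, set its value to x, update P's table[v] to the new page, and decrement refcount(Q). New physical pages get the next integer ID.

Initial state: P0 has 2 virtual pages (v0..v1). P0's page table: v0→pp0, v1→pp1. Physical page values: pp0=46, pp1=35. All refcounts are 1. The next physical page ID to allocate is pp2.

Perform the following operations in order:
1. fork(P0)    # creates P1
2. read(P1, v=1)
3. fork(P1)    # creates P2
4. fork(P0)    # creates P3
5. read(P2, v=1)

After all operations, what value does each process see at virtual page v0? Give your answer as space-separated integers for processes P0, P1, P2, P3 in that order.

Op 1: fork(P0) -> P1. 2 ppages; refcounts: pp0:2 pp1:2
Op 2: read(P1, v1) -> 35. No state change.
Op 3: fork(P1) -> P2. 2 ppages; refcounts: pp0:3 pp1:3
Op 4: fork(P0) -> P3. 2 ppages; refcounts: pp0:4 pp1:4
Op 5: read(P2, v1) -> 35. No state change.
P0: v0 -> pp0 = 46
P1: v0 -> pp0 = 46
P2: v0 -> pp0 = 46
P3: v0 -> pp0 = 46

Answer: 46 46 46 46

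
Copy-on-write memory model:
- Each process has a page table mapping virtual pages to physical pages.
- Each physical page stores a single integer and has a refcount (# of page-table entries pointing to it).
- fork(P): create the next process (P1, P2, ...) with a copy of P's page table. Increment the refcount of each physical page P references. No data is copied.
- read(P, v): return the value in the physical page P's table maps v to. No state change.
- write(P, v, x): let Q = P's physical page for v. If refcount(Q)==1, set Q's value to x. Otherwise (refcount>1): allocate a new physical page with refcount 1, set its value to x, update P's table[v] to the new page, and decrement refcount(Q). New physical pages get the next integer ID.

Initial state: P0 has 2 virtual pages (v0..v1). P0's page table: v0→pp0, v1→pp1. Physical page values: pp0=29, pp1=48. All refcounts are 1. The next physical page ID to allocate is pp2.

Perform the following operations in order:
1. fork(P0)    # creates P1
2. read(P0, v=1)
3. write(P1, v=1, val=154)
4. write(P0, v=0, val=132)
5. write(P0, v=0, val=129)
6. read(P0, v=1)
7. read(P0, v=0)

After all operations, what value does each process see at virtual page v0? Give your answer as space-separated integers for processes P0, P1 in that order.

Op 1: fork(P0) -> P1. 2 ppages; refcounts: pp0:2 pp1:2
Op 2: read(P0, v1) -> 48. No state change.
Op 3: write(P1, v1, 154). refcount(pp1)=2>1 -> COPY to pp2. 3 ppages; refcounts: pp0:2 pp1:1 pp2:1
Op 4: write(P0, v0, 132). refcount(pp0)=2>1 -> COPY to pp3. 4 ppages; refcounts: pp0:1 pp1:1 pp2:1 pp3:1
Op 5: write(P0, v0, 129). refcount(pp3)=1 -> write in place. 4 ppages; refcounts: pp0:1 pp1:1 pp2:1 pp3:1
Op 6: read(P0, v1) -> 48. No state change.
Op 7: read(P0, v0) -> 129. No state change.
P0: v0 -> pp3 = 129
P1: v0 -> pp0 = 29

Answer: 129 29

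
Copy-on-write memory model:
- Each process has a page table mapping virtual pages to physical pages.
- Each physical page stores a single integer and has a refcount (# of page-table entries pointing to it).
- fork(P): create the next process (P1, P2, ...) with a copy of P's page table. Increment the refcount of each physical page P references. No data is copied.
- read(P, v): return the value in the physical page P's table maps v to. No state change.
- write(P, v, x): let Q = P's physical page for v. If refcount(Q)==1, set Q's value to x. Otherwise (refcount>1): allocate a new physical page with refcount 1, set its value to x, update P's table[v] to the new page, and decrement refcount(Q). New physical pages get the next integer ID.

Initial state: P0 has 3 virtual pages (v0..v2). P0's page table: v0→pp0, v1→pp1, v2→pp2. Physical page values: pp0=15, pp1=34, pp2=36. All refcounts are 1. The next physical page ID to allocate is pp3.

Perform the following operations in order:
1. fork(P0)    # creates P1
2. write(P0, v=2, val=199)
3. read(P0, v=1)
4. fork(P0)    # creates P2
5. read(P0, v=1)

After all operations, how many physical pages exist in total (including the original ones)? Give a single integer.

Op 1: fork(P0) -> P1. 3 ppages; refcounts: pp0:2 pp1:2 pp2:2
Op 2: write(P0, v2, 199). refcount(pp2)=2>1 -> COPY to pp3. 4 ppages; refcounts: pp0:2 pp1:2 pp2:1 pp3:1
Op 3: read(P0, v1) -> 34. No state change.
Op 4: fork(P0) -> P2. 4 ppages; refcounts: pp0:3 pp1:3 pp2:1 pp3:2
Op 5: read(P0, v1) -> 34. No state change.

Answer: 4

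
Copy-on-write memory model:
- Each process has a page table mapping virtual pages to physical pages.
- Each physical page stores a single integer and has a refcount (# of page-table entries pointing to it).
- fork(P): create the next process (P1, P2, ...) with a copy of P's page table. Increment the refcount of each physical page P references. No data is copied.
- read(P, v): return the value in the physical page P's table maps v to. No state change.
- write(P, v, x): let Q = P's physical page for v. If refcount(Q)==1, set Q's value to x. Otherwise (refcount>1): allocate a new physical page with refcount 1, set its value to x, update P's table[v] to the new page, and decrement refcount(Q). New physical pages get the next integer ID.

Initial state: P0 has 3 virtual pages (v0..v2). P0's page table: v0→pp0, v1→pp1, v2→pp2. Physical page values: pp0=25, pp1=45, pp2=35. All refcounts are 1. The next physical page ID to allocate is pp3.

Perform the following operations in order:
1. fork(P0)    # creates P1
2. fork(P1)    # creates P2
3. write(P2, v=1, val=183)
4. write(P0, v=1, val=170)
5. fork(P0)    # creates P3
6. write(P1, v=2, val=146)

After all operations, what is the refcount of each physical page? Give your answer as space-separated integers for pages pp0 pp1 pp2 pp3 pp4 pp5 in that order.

Answer: 4 1 3 1 2 1

Derivation:
Op 1: fork(P0) -> P1. 3 ppages; refcounts: pp0:2 pp1:2 pp2:2
Op 2: fork(P1) -> P2. 3 ppages; refcounts: pp0:3 pp1:3 pp2:3
Op 3: write(P2, v1, 183). refcount(pp1)=3>1 -> COPY to pp3. 4 ppages; refcounts: pp0:3 pp1:2 pp2:3 pp3:1
Op 4: write(P0, v1, 170). refcount(pp1)=2>1 -> COPY to pp4. 5 ppages; refcounts: pp0:3 pp1:1 pp2:3 pp3:1 pp4:1
Op 5: fork(P0) -> P3. 5 ppages; refcounts: pp0:4 pp1:1 pp2:4 pp3:1 pp4:2
Op 6: write(P1, v2, 146). refcount(pp2)=4>1 -> COPY to pp5. 6 ppages; refcounts: pp0:4 pp1:1 pp2:3 pp3:1 pp4:2 pp5:1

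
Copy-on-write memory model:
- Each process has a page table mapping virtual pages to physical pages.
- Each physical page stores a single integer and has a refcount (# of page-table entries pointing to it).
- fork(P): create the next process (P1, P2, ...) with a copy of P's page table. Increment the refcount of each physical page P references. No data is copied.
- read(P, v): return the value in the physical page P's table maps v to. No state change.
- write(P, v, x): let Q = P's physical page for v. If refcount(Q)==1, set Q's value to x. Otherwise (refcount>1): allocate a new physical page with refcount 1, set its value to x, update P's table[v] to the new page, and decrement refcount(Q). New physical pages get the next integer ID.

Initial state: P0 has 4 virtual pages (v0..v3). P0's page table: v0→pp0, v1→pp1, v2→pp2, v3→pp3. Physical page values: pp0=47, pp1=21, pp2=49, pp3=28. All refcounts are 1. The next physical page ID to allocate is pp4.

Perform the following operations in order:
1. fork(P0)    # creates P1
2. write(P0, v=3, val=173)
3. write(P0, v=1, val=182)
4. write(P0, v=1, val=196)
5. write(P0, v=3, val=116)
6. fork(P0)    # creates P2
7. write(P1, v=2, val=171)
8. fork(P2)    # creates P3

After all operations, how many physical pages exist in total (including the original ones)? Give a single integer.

Answer: 7

Derivation:
Op 1: fork(P0) -> P1. 4 ppages; refcounts: pp0:2 pp1:2 pp2:2 pp3:2
Op 2: write(P0, v3, 173). refcount(pp3)=2>1 -> COPY to pp4. 5 ppages; refcounts: pp0:2 pp1:2 pp2:2 pp3:1 pp4:1
Op 3: write(P0, v1, 182). refcount(pp1)=2>1 -> COPY to pp5. 6 ppages; refcounts: pp0:2 pp1:1 pp2:2 pp3:1 pp4:1 pp5:1
Op 4: write(P0, v1, 196). refcount(pp5)=1 -> write in place. 6 ppages; refcounts: pp0:2 pp1:1 pp2:2 pp3:1 pp4:1 pp5:1
Op 5: write(P0, v3, 116). refcount(pp4)=1 -> write in place. 6 ppages; refcounts: pp0:2 pp1:1 pp2:2 pp3:1 pp4:1 pp5:1
Op 6: fork(P0) -> P2. 6 ppages; refcounts: pp0:3 pp1:1 pp2:3 pp3:1 pp4:2 pp5:2
Op 7: write(P1, v2, 171). refcount(pp2)=3>1 -> COPY to pp6. 7 ppages; refcounts: pp0:3 pp1:1 pp2:2 pp3:1 pp4:2 pp5:2 pp6:1
Op 8: fork(P2) -> P3. 7 ppages; refcounts: pp0:4 pp1:1 pp2:3 pp3:1 pp4:3 pp5:3 pp6:1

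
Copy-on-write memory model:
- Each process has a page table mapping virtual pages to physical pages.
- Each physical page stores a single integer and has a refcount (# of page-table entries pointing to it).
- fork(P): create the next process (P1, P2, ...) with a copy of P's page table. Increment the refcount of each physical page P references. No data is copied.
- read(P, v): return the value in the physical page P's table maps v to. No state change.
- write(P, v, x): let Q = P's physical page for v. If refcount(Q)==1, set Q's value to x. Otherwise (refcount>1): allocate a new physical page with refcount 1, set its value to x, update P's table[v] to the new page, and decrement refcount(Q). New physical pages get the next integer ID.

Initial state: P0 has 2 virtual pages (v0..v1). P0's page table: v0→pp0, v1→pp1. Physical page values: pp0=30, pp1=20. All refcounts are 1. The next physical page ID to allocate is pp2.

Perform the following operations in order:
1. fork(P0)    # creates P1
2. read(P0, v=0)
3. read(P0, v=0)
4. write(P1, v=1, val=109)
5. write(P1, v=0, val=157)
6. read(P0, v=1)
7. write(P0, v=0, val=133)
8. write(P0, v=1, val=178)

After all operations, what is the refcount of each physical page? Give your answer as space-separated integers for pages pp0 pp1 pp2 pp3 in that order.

Op 1: fork(P0) -> P1. 2 ppages; refcounts: pp0:2 pp1:2
Op 2: read(P0, v0) -> 30. No state change.
Op 3: read(P0, v0) -> 30. No state change.
Op 4: write(P1, v1, 109). refcount(pp1)=2>1 -> COPY to pp2. 3 ppages; refcounts: pp0:2 pp1:1 pp2:1
Op 5: write(P1, v0, 157). refcount(pp0)=2>1 -> COPY to pp3. 4 ppages; refcounts: pp0:1 pp1:1 pp2:1 pp3:1
Op 6: read(P0, v1) -> 20. No state change.
Op 7: write(P0, v0, 133). refcount(pp0)=1 -> write in place. 4 ppages; refcounts: pp0:1 pp1:1 pp2:1 pp3:1
Op 8: write(P0, v1, 178). refcount(pp1)=1 -> write in place. 4 ppages; refcounts: pp0:1 pp1:1 pp2:1 pp3:1

Answer: 1 1 1 1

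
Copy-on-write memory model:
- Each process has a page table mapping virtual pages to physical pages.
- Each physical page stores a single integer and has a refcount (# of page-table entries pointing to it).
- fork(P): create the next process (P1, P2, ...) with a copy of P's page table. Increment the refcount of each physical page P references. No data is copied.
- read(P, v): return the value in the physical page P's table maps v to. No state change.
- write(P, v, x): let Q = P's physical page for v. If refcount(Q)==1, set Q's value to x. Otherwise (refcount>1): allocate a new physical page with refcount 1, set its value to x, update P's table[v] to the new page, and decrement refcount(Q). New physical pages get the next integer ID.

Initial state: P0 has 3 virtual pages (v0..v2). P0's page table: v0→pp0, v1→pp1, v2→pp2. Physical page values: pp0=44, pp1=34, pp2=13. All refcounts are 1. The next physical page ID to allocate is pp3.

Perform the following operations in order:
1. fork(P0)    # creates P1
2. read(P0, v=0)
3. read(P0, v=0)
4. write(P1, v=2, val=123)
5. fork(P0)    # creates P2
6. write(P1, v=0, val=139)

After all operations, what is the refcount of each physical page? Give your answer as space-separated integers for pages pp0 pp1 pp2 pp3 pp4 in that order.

Answer: 2 3 2 1 1

Derivation:
Op 1: fork(P0) -> P1. 3 ppages; refcounts: pp0:2 pp1:2 pp2:2
Op 2: read(P0, v0) -> 44. No state change.
Op 3: read(P0, v0) -> 44. No state change.
Op 4: write(P1, v2, 123). refcount(pp2)=2>1 -> COPY to pp3. 4 ppages; refcounts: pp0:2 pp1:2 pp2:1 pp3:1
Op 5: fork(P0) -> P2. 4 ppages; refcounts: pp0:3 pp1:3 pp2:2 pp3:1
Op 6: write(P1, v0, 139). refcount(pp0)=3>1 -> COPY to pp4. 5 ppages; refcounts: pp0:2 pp1:3 pp2:2 pp3:1 pp4:1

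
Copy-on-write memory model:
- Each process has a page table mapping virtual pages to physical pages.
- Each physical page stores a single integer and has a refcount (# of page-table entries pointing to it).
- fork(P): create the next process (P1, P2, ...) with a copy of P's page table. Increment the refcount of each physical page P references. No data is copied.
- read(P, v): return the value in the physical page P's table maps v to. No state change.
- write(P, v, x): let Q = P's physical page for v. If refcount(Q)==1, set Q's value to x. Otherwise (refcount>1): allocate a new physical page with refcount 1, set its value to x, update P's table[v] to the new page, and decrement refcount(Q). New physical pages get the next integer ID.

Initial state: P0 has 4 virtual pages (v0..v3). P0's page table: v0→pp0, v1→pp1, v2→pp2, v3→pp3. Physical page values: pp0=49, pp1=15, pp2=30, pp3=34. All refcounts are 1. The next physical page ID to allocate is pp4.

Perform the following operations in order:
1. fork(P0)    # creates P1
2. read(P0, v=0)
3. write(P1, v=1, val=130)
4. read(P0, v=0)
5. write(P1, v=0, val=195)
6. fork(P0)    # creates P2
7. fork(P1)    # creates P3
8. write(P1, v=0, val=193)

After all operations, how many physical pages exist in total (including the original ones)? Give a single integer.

Answer: 7

Derivation:
Op 1: fork(P0) -> P1. 4 ppages; refcounts: pp0:2 pp1:2 pp2:2 pp3:2
Op 2: read(P0, v0) -> 49. No state change.
Op 3: write(P1, v1, 130). refcount(pp1)=2>1 -> COPY to pp4. 5 ppages; refcounts: pp0:2 pp1:1 pp2:2 pp3:2 pp4:1
Op 4: read(P0, v0) -> 49. No state change.
Op 5: write(P1, v0, 195). refcount(pp0)=2>1 -> COPY to pp5. 6 ppages; refcounts: pp0:1 pp1:1 pp2:2 pp3:2 pp4:1 pp5:1
Op 6: fork(P0) -> P2. 6 ppages; refcounts: pp0:2 pp1:2 pp2:3 pp3:3 pp4:1 pp5:1
Op 7: fork(P1) -> P3. 6 ppages; refcounts: pp0:2 pp1:2 pp2:4 pp3:4 pp4:2 pp5:2
Op 8: write(P1, v0, 193). refcount(pp5)=2>1 -> COPY to pp6. 7 ppages; refcounts: pp0:2 pp1:2 pp2:4 pp3:4 pp4:2 pp5:1 pp6:1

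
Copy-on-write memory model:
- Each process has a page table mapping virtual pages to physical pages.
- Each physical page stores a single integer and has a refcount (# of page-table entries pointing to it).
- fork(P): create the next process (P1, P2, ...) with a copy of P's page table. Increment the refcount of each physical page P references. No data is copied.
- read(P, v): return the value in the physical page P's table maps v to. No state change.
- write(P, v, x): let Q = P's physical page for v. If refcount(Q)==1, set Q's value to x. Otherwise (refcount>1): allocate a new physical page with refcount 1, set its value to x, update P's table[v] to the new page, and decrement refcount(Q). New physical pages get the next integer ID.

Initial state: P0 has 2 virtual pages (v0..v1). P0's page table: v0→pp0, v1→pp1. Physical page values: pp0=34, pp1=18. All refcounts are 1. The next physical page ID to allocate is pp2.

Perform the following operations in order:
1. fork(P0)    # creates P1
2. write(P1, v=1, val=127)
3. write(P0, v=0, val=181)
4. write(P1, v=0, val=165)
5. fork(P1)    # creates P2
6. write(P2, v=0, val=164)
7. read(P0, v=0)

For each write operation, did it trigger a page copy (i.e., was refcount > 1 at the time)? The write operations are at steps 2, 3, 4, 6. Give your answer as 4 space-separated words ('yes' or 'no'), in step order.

Op 1: fork(P0) -> P1. 2 ppages; refcounts: pp0:2 pp1:2
Op 2: write(P1, v1, 127). refcount(pp1)=2>1 -> COPY to pp2. 3 ppages; refcounts: pp0:2 pp1:1 pp2:1
Op 3: write(P0, v0, 181). refcount(pp0)=2>1 -> COPY to pp3. 4 ppages; refcounts: pp0:1 pp1:1 pp2:1 pp3:1
Op 4: write(P1, v0, 165). refcount(pp0)=1 -> write in place. 4 ppages; refcounts: pp0:1 pp1:1 pp2:1 pp3:1
Op 5: fork(P1) -> P2. 4 ppages; refcounts: pp0:2 pp1:1 pp2:2 pp3:1
Op 6: write(P2, v0, 164). refcount(pp0)=2>1 -> COPY to pp4. 5 ppages; refcounts: pp0:1 pp1:1 pp2:2 pp3:1 pp4:1
Op 7: read(P0, v0) -> 181. No state change.

yes yes no yes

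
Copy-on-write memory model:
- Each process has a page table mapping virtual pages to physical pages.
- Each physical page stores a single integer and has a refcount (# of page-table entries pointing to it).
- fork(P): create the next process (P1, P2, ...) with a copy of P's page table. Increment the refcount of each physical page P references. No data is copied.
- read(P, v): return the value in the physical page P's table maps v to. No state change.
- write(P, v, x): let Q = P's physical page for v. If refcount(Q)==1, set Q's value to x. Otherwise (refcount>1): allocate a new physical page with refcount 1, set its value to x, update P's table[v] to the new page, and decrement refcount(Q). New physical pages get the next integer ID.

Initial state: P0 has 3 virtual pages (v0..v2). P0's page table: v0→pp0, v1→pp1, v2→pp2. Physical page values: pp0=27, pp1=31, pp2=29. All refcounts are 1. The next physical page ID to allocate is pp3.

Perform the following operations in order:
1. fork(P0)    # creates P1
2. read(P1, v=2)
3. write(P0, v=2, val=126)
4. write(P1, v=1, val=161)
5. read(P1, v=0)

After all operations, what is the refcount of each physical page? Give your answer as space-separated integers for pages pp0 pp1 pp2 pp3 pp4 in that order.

Op 1: fork(P0) -> P1. 3 ppages; refcounts: pp0:2 pp1:2 pp2:2
Op 2: read(P1, v2) -> 29. No state change.
Op 3: write(P0, v2, 126). refcount(pp2)=2>1 -> COPY to pp3. 4 ppages; refcounts: pp0:2 pp1:2 pp2:1 pp3:1
Op 4: write(P1, v1, 161). refcount(pp1)=2>1 -> COPY to pp4. 5 ppages; refcounts: pp0:2 pp1:1 pp2:1 pp3:1 pp4:1
Op 5: read(P1, v0) -> 27. No state change.

Answer: 2 1 1 1 1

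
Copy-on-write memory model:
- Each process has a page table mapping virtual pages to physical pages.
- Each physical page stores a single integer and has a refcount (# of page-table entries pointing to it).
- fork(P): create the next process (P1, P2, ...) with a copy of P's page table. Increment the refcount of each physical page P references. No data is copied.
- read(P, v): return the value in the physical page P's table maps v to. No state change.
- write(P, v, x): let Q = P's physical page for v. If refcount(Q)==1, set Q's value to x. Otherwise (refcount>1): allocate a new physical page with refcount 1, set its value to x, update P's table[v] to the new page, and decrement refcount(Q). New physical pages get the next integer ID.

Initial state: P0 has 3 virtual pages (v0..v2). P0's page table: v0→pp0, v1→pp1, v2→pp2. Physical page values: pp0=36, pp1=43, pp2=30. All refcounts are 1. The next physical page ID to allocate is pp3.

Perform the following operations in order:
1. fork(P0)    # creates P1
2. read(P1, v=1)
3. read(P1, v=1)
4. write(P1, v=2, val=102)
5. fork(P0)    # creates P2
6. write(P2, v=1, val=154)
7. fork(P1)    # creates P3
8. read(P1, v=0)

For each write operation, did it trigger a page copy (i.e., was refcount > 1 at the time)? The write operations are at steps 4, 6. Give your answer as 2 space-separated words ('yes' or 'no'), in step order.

Op 1: fork(P0) -> P1. 3 ppages; refcounts: pp0:2 pp1:2 pp2:2
Op 2: read(P1, v1) -> 43. No state change.
Op 3: read(P1, v1) -> 43. No state change.
Op 4: write(P1, v2, 102). refcount(pp2)=2>1 -> COPY to pp3. 4 ppages; refcounts: pp0:2 pp1:2 pp2:1 pp3:1
Op 5: fork(P0) -> P2. 4 ppages; refcounts: pp0:3 pp1:3 pp2:2 pp3:1
Op 6: write(P2, v1, 154). refcount(pp1)=3>1 -> COPY to pp4. 5 ppages; refcounts: pp0:3 pp1:2 pp2:2 pp3:1 pp4:1
Op 7: fork(P1) -> P3. 5 ppages; refcounts: pp0:4 pp1:3 pp2:2 pp3:2 pp4:1
Op 8: read(P1, v0) -> 36. No state change.

yes yes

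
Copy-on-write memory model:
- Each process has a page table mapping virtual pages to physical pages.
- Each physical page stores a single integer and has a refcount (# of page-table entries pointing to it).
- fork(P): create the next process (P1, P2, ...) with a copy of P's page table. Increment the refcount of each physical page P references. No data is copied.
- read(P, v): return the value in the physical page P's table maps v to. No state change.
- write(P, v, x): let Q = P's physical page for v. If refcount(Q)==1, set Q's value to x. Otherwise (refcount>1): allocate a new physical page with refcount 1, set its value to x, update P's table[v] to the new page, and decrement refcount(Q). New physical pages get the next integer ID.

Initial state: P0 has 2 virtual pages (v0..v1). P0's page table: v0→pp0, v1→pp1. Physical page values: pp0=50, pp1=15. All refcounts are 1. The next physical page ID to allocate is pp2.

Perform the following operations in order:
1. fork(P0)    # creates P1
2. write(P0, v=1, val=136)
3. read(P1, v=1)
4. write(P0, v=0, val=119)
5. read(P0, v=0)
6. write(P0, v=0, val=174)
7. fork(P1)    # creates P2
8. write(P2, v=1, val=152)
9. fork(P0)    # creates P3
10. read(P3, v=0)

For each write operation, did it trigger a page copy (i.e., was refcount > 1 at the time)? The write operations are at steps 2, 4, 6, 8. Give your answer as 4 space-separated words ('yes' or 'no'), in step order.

Op 1: fork(P0) -> P1. 2 ppages; refcounts: pp0:2 pp1:2
Op 2: write(P0, v1, 136). refcount(pp1)=2>1 -> COPY to pp2. 3 ppages; refcounts: pp0:2 pp1:1 pp2:1
Op 3: read(P1, v1) -> 15. No state change.
Op 4: write(P0, v0, 119). refcount(pp0)=2>1 -> COPY to pp3. 4 ppages; refcounts: pp0:1 pp1:1 pp2:1 pp3:1
Op 5: read(P0, v0) -> 119. No state change.
Op 6: write(P0, v0, 174). refcount(pp3)=1 -> write in place. 4 ppages; refcounts: pp0:1 pp1:1 pp2:1 pp3:1
Op 7: fork(P1) -> P2. 4 ppages; refcounts: pp0:2 pp1:2 pp2:1 pp3:1
Op 8: write(P2, v1, 152). refcount(pp1)=2>1 -> COPY to pp4. 5 ppages; refcounts: pp0:2 pp1:1 pp2:1 pp3:1 pp4:1
Op 9: fork(P0) -> P3. 5 ppages; refcounts: pp0:2 pp1:1 pp2:2 pp3:2 pp4:1
Op 10: read(P3, v0) -> 174. No state change.

yes yes no yes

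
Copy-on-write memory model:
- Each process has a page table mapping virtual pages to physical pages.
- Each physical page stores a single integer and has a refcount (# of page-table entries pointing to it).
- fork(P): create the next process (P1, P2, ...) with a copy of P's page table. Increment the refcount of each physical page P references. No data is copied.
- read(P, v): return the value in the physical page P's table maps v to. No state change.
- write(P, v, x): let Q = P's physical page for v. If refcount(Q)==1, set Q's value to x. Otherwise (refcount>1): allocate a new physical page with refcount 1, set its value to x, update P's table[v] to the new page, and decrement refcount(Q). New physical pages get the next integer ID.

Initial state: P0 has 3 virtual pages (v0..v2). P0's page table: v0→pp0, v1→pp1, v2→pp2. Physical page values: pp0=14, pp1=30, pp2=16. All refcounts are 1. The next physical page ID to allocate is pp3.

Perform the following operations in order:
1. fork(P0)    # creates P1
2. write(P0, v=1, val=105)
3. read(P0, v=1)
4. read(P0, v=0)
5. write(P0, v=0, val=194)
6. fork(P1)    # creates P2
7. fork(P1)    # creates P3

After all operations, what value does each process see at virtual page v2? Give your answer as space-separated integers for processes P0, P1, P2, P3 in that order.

Op 1: fork(P0) -> P1. 3 ppages; refcounts: pp0:2 pp1:2 pp2:2
Op 2: write(P0, v1, 105). refcount(pp1)=2>1 -> COPY to pp3. 4 ppages; refcounts: pp0:2 pp1:1 pp2:2 pp3:1
Op 3: read(P0, v1) -> 105. No state change.
Op 4: read(P0, v0) -> 14. No state change.
Op 5: write(P0, v0, 194). refcount(pp0)=2>1 -> COPY to pp4. 5 ppages; refcounts: pp0:1 pp1:1 pp2:2 pp3:1 pp4:1
Op 6: fork(P1) -> P2. 5 ppages; refcounts: pp0:2 pp1:2 pp2:3 pp3:1 pp4:1
Op 7: fork(P1) -> P3. 5 ppages; refcounts: pp0:3 pp1:3 pp2:4 pp3:1 pp4:1
P0: v2 -> pp2 = 16
P1: v2 -> pp2 = 16
P2: v2 -> pp2 = 16
P3: v2 -> pp2 = 16

Answer: 16 16 16 16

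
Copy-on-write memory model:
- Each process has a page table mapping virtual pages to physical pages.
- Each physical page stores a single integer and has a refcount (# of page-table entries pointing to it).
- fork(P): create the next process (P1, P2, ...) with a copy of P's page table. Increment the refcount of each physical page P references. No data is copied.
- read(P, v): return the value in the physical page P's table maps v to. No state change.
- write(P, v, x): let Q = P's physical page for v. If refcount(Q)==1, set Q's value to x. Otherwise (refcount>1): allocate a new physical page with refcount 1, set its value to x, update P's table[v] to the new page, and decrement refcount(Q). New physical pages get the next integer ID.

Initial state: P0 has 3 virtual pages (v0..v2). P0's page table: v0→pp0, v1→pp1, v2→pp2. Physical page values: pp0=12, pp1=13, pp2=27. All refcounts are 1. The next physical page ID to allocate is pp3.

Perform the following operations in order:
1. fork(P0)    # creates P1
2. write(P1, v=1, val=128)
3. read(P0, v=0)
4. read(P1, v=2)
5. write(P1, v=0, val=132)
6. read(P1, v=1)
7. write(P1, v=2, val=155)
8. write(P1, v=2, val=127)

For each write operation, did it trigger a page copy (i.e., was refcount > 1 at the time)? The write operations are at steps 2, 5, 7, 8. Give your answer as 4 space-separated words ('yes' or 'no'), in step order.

Op 1: fork(P0) -> P1. 3 ppages; refcounts: pp0:2 pp1:2 pp2:2
Op 2: write(P1, v1, 128). refcount(pp1)=2>1 -> COPY to pp3. 4 ppages; refcounts: pp0:2 pp1:1 pp2:2 pp3:1
Op 3: read(P0, v0) -> 12. No state change.
Op 4: read(P1, v2) -> 27. No state change.
Op 5: write(P1, v0, 132). refcount(pp0)=2>1 -> COPY to pp4. 5 ppages; refcounts: pp0:1 pp1:1 pp2:2 pp3:1 pp4:1
Op 6: read(P1, v1) -> 128. No state change.
Op 7: write(P1, v2, 155). refcount(pp2)=2>1 -> COPY to pp5. 6 ppages; refcounts: pp0:1 pp1:1 pp2:1 pp3:1 pp4:1 pp5:1
Op 8: write(P1, v2, 127). refcount(pp5)=1 -> write in place. 6 ppages; refcounts: pp0:1 pp1:1 pp2:1 pp3:1 pp4:1 pp5:1

yes yes yes no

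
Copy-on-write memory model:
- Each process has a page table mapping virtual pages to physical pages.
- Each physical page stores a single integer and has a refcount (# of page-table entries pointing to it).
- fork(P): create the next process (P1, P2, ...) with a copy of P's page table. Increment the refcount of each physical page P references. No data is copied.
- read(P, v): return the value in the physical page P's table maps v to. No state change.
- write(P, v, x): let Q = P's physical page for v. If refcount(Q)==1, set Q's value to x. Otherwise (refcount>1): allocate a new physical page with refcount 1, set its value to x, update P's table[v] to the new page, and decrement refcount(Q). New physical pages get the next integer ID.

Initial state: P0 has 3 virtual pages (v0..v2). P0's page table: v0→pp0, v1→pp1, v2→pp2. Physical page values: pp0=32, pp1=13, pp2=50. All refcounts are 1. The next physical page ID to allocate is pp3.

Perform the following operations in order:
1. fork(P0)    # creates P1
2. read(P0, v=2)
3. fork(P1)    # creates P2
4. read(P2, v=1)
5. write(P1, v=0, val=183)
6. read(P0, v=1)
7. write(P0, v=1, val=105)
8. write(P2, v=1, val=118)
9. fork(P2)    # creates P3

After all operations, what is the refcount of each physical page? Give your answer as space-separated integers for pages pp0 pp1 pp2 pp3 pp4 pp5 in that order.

Answer: 3 1 4 1 1 2

Derivation:
Op 1: fork(P0) -> P1. 3 ppages; refcounts: pp0:2 pp1:2 pp2:2
Op 2: read(P0, v2) -> 50. No state change.
Op 3: fork(P1) -> P2. 3 ppages; refcounts: pp0:3 pp1:3 pp2:3
Op 4: read(P2, v1) -> 13. No state change.
Op 5: write(P1, v0, 183). refcount(pp0)=3>1 -> COPY to pp3. 4 ppages; refcounts: pp0:2 pp1:3 pp2:3 pp3:1
Op 6: read(P0, v1) -> 13. No state change.
Op 7: write(P0, v1, 105). refcount(pp1)=3>1 -> COPY to pp4. 5 ppages; refcounts: pp0:2 pp1:2 pp2:3 pp3:1 pp4:1
Op 8: write(P2, v1, 118). refcount(pp1)=2>1 -> COPY to pp5. 6 ppages; refcounts: pp0:2 pp1:1 pp2:3 pp3:1 pp4:1 pp5:1
Op 9: fork(P2) -> P3. 6 ppages; refcounts: pp0:3 pp1:1 pp2:4 pp3:1 pp4:1 pp5:2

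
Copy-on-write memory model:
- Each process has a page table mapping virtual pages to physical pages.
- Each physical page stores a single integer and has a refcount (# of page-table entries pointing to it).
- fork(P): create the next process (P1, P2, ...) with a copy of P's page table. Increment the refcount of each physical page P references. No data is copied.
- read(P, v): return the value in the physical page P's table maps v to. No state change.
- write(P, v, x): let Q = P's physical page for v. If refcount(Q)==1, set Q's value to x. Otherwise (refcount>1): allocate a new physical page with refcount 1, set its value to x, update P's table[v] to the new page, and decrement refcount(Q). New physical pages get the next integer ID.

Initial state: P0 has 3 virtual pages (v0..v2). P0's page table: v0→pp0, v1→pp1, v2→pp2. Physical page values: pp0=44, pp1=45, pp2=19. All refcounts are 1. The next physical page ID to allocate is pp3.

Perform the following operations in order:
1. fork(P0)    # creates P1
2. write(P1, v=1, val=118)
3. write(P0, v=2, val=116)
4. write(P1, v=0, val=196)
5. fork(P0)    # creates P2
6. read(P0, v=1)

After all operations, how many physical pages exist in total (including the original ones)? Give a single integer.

Op 1: fork(P0) -> P1. 3 ppages; refcounts: pp0:2 pp1:2 pp2:2
Op 2: write(P1, v1, 118). refcount(pp1)=2>1 -> COPY to pp3. 4 ppages; refcounts: pp0:2 pp1:1 pp2:2 pp3:1
Op 3: write(P0, v2, 116). refcount(pp2)=2>1 -> COPY to pp4. 5 ppages; refcounts: pp0:2 pp1:1 pp2:1 pp3:1 pp4:1
Op 4: write(P1, v0, 196). refcount(pp0)=2>1 -> COPY to pp5. 6 ppages; refcounts: pp0:1 pp1:1 pp2:1 pp3:1 pp4:1 pp5:1
Op 5: fork(P0) -> P2. 6 ppages; refcounts: pp0:2 pp1:2 pp2:1 pp3:1 pp4:2 pp5:1
Op 6: read(P0, v1) -> 45. No state change.

Answer: 6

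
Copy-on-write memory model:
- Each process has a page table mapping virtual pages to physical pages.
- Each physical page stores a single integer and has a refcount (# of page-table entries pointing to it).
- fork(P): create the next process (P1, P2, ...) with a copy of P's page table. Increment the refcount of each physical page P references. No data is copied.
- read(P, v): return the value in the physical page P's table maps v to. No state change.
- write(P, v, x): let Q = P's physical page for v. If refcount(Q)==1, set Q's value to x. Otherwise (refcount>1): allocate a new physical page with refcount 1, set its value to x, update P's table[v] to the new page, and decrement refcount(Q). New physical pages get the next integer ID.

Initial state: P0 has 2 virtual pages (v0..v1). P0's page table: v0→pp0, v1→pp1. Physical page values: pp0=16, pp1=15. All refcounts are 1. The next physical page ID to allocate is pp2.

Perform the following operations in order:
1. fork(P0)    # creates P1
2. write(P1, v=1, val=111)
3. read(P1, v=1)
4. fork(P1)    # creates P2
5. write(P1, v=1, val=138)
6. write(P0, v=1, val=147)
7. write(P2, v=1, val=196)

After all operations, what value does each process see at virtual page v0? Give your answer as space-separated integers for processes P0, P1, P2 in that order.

Answer: 16 16 16

Derivation:
Op 1: fork(P0) -> P1. 2 ppages; refcounts: pp0:2 pp1:2
Op 2: write(P1, v1, 111). refcount(pp1)=2>1 -> COPY to pp2. 3 ppages; refcounts: pp0:2 pp1:1 pp2:1
Op 3: read(P1, v1) -> 111. No state change.
Op 4: fork(P1) -> P2. 3 ppages; refcounts: pp0:3 pp1:1 pp2:2
Op 5: write(P1, v1, 138). refcount(pp2)=2>1 -> COPY to pp3. 4 ppages; refcounts: pp0:3 pp1:1 pp2:1 pp3:1
Op 6: write(P0, v1, 147). refcount(pp1)=1 -> write in place. 4 ppages; refcounts: pp0:3 pp1:1 pp2:1 pp3:1
Op 7: write(P2, v1, 196). refcount(pp2)=1 -> write in place. 4 ppages; refcounts: pp0:3 pp1:1 pp2:1 pp3:1
P0: v0 -> pp0 = 16
P1: v0 -> pp0 = 16
P2: v0 -> pp0 = 16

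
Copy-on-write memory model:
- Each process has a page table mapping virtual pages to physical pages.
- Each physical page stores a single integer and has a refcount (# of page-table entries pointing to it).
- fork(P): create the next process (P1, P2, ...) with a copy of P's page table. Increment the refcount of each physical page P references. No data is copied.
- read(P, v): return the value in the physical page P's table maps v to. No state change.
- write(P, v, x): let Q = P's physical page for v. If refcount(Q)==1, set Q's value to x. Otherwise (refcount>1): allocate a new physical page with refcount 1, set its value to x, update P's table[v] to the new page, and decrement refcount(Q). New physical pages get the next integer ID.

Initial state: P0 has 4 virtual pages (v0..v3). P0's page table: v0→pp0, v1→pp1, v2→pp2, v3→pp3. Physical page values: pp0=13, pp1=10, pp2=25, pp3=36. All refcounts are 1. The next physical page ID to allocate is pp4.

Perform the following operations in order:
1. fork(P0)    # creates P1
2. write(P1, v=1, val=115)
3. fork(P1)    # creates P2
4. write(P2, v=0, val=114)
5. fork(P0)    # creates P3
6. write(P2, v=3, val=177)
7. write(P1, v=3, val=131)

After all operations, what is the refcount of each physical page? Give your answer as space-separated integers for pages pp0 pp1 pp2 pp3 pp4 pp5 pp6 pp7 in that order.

Op 1: fork(P0) -> P1. 4 ppages; refcounts: pp0:2 pp1:2 pp2:2 pp3:2
Op 2: write(P1, v1, 115). refcount(pp1)=2>1 -> COPY to pp4. 5 ppages; refcounts: pp0:2 pp1:1 pp2:2 pp3:2 pp4:1
Op 3: fork(P1) -> P2. 5 ppages; refcounts: pp0:3 pp1:1 pp2:3 pp3:3 pp4:2
Op 4: write(P2, v0, 114). refcount(pp0)=3>1 -> COPY to pp5. 6 ppages; refcounts: pp0:2 pp1:1 pp2:3 pp3:3 pp4:2 pp5:1
Op 5: fork(P0) -> P3. 6 ppages; refcounts: pp0:3 pp1:2 pp2:4 pp3:4 pp4:2 pp5:1
Op 6: write(P2, v3, 177). refcount(pp3)=4>1 -> COPY to pp6. 7 ppages; refcounts: pp0:3 pp1:2 pp2:4 pp3:3 pp4:2 pp5:1 pp6:1
Op 7: write(P1, v3, 131). refcount(pp3)=3>1 -> COPY to pp7. 8 ppages; refcounts: pp0:3 pp1:2 pp2:4 pp3:2 pp4:2 pp5:1 pp6:1 pp7:1

Answer: 3 2 4 2 2 1 1 1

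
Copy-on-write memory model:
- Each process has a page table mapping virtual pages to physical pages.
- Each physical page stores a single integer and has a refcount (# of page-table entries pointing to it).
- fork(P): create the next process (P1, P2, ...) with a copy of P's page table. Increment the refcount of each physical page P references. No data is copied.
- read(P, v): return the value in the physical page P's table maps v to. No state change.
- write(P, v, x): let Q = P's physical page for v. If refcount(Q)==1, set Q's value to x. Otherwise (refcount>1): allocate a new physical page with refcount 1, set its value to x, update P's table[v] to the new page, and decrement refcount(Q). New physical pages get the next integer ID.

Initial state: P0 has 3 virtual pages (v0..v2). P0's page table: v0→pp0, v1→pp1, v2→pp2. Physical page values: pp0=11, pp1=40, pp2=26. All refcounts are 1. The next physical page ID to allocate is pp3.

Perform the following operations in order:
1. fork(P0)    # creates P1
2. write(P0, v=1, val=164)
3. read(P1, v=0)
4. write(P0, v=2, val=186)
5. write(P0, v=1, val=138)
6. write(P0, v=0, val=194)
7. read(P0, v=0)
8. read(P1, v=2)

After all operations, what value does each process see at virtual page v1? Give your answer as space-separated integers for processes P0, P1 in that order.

Answer: 138 40

Derivation:
Op 1: fork(P0) -> P1. 3 ppages; refcounts: pp0:2 pp1:2 pp2:2
Op 2: write(P0, v1, 164). refcount(pp1)=2>1 -> COPY to pp3. 4 ppages; refcounts: pp0:2 pp1:1 pp2:2 pp3:1
Op 3: read(P1, v0) -> 11. No state change.
Op 4: write(P0, v2, 186). refcount(pp2)=2>1 -> COPY to pp4. 5 ppages; refcounts: pp0:2 pp1:1 pp2:1 pp3:1 pp4:1
Op 5: write(P0, v1, 138). refcount(pp3)=1 -> write in place. 5 ppages; refcounts: pp0:2 pp1:1 pp2:1 pp3:1 pp4:1
Op 6: write(P0, v0, 194). refcount(pp0)=2>1 -> COPY to pp5. 6 ppages; refcounts: pp0:1 pp1:1 pp2:1 pp3:1 pp4:1 pp5:1
Op 7: read(P0, v0) -> 194. No state change.
Op 8: read(P1, v2) -> 26. No state change.
P0: v1 -> pp3 = 138
P1: v1 -> pp1 = 40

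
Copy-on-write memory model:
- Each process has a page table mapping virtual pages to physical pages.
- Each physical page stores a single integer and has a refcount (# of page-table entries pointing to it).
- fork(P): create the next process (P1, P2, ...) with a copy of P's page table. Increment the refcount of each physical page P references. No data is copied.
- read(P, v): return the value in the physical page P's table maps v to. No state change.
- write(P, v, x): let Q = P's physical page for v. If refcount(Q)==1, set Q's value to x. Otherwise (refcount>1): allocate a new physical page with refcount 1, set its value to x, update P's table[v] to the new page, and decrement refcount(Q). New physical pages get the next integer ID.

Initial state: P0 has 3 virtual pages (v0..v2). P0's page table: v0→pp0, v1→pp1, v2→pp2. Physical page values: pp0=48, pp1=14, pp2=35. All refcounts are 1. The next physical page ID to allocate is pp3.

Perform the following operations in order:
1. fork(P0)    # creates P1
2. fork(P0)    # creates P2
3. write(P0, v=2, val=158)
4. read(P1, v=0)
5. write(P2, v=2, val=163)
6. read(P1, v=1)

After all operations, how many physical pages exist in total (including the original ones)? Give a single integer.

Op 1: fork(P0) -> P1. 3 ppages; refcounts: pp0:2 pp1:2 pp2:2
Op 2: fork(P0) -> P2. 3 ppages; refcounts: pp0:3 pp1:3 pp2:3
Op 3: write(P0, v2, 158). refcount(pp2)=3>1 -> COPY to pp3. 4 ppages; refcounts: pp0:3 pp1:3 pp2:2 pp3:1
Op 4: read(P1, v0) -> 48. No state change.
Op 5: write(P2, v2, 163). refcount(pp2)=2>1 -> COPY to pp4. 5 ppages; refcounts: pp0:3 pp1:3 pp2:1 pp3:1 pp4:1
Op 6: read(P1, v1) -> 14. No state change.

Answer: 5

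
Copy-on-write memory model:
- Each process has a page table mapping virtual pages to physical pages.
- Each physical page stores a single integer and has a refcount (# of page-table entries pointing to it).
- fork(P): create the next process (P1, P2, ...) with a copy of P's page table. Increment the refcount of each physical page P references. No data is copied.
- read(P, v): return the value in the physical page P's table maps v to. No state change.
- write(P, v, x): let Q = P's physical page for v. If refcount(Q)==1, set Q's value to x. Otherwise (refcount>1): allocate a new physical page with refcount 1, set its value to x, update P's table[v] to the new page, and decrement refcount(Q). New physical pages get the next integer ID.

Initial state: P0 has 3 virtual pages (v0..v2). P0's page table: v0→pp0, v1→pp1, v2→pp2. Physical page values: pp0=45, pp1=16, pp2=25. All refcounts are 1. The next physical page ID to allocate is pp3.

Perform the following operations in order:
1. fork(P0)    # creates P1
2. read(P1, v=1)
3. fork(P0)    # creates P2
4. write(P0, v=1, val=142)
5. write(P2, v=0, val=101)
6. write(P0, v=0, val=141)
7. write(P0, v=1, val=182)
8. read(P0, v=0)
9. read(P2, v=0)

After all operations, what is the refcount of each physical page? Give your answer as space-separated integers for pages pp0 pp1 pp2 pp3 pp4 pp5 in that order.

Answer: 1 2 3 1 1 1

Derivation:
Op 1: fork(P0) -> P1. 3 ppages; refcounts: pp0:2 pp1:2 pp2:2
Op 2: read(P1, v1) -> 16. No state change.
Op 3: fork(P0) -> P2. 3 ppages; refcounts: pp0:3 pp1:3 pp2:3
Op 4: write(P0, v1, 142). refcount(pp1)=3>1 -> COPY to pp3. 4 ppages; refcounts: pp0:3 pp1:2 pp2:3 pp3:1
Op 5: write(P2, v0, 101). refcount(pp0)=3>1 -> COPY to pp4. 5 ppages; refcounts: pp0:2 pp1:2 pp2:3 pp3:1 pp4:1
Op 6: write(P0, v0, 141). refcount(pp0)=2>1 -> COPY to pp5. 6 ppages; refcounts: pp0:1 pp1:2 pp2:3 pp3:1 pp4:1 pp5:1
Op 7: write(P0, v1, 182). refcount(pp3)=1 -> write in place. 6 ppages; refcounts: pp0:1 pp1:2 pp2:3 pp3:1 pp4:1 pp5:1
Op 8: read(P0, v0) -> 141. No state change.
Op 9: read(P2, v0) -> 101. No state change.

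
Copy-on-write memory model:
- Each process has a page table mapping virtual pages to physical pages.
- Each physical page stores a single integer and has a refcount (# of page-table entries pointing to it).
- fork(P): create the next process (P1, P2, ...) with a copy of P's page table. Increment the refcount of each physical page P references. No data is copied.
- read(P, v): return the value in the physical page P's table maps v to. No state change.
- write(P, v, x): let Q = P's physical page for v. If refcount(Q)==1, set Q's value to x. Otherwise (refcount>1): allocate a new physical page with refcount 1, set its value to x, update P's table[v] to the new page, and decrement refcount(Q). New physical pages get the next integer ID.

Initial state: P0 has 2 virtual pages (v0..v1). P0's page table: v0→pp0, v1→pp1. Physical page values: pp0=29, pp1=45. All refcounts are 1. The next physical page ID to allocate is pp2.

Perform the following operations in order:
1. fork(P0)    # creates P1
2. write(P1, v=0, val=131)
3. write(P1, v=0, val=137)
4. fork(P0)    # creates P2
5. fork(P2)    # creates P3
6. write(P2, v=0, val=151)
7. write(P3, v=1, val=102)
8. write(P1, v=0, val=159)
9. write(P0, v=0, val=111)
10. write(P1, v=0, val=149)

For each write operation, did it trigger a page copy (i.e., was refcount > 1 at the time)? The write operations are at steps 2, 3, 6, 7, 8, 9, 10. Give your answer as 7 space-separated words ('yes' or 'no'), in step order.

Op 1: fork(P0) -> P1. 2 ppages; refcounts: pp0:2 pp1:2
Op 2: write(P1, v0, 131). refcount(pp0)=2>1 -> COPY to pp2. 3 ppages; refcounts: pp0:1 pp1:2 pp2:1
Op 3: write(P1, v0, 137). refcount(pp2)=1 -> write in place. 3 ppages; refcounts: pp0:1 pp1:2 pp2:1
Op 4: fork(P0) -> P2. 3 ppages; refcounts: pp0:2 pp1:3 pp2:1
Op 5: fork(P2) -> P3. 3 ppages; refcounts: pp0:3 pp1:4 pp2:1
Op 6: write(P2, v0, 151). refcount(pp0)=3>1 -> COPY to pp3. 4 ppages; refcounts: pp0:2 pp1:4 pp2:1 pp3:1
Op 7: write(P3, v1, 102). refcount(pp1)=4>1 -> COPY to pp4. 5 ppages; refcounts: pp0:2 pp1:3 pp2:1 pp3:1 pp4:1
Op 8: write(P1, v0, 159). refcount(pp2)=1 -> write in place. 5 ppages; refcounts: pp0:2 pp1:3 pp2:1 pp3:1 pp4:1
Op 9: write(P0, v0, 111). refcount(pp0)=2>1 -> COPY to pp5. 6 ppages; refcounts: pp0:1 pp1:3 pp2:1 pp3:1 pp4:1 pp5:1
Op 10: write(P1, v0, 149). refcount(pp2)=1 -> write in place. 6 ppages; refcounts: pp0:1 pp1:3 pp2:1 pp3:1 pp4:1 pp5:1

yes no yes yes no yes no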